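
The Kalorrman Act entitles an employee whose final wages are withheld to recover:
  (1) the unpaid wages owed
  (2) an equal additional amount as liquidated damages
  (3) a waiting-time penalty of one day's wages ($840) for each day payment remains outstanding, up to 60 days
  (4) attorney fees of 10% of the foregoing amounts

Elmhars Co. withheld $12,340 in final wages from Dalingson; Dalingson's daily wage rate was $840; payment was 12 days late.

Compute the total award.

Liquidated damages (equal amount): $12,340
Penalty days: min(12, 60) = 12
Waiting-time penalty: 12 × $840 = $10,080
Subtotal: $12,340 + $12,340 + $10,080 = $34,760
Attorney fees: 10% of $34,760 = $3,476
Total award: $34,760 + $3,476 = $38,236

$38,236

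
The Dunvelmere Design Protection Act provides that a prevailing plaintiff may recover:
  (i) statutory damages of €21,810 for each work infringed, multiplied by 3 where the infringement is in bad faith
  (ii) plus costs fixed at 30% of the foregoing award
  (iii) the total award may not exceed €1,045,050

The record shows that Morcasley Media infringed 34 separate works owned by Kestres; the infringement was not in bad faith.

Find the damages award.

Statutory damages: 34 × €21,810 = €741,540
Infringement not in bad faith: no ×3 enhancement.
Costs: 30% of €741,540 = €222,462
Award plus costs: €741,540 + €222,462 = €964,002
Cap at €1,045,050: €964,002 is within the cap, no reduction.

€964,002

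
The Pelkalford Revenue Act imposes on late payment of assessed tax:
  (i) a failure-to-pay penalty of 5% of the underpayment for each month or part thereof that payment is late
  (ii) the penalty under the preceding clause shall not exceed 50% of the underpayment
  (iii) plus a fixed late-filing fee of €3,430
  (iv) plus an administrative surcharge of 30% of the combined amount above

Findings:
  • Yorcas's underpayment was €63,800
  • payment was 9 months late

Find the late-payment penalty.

Accrued rate: 5% × 9 = 45%, capped at 50% → 45%
Failure-to-pay penalty: 45% of €63,800 = €28,710
Penalty before surcharge: €28,710 + €3,430 = €32,140
Administrative surcharge: 30% of €32,140 = €9,642
Total penalty: €32,140 + €9,642 = €41,782

€41,782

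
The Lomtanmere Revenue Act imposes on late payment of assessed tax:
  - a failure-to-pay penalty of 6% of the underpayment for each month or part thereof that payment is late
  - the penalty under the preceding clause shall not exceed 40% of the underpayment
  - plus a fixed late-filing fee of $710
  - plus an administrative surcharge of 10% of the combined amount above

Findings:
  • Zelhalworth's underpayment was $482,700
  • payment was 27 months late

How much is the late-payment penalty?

$213,169

Accrued rate: 6% × 27 = 162%, capped at 40% → 40%
Failure-to-pay penalty: 40% of $482,700 = $193,080
Penalty before surcharge: $193,080 + $710 = $193,790
Administrative surcharge: 10% of $193,790 = $19,379
Total penalty: $193,790 + $19,379 = $213,169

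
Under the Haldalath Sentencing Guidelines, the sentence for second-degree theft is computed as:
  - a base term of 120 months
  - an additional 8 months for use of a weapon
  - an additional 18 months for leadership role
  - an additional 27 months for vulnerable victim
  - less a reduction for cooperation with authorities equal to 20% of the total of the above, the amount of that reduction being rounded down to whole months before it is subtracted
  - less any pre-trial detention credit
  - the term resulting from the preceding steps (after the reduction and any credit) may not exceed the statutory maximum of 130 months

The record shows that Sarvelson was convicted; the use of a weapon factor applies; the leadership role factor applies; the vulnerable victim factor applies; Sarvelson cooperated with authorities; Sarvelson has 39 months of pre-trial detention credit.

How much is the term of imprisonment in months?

100 months

Use of a weapon enhancement: +8 months
Leadership role enhancement: +18 months
Vulnerable victim enhancement: +27 months
Adjusted term: 120 months + 8 months + 18 months + 27 months = 173 months
Cooperation with authorities reduction: 20% of 173 months = 34 months (rounded down)
After reduction: 173 − 34 = 139 months
Less pre-trial detention credit: 139 months − 39 months = 100 months
Cap at 130 months: 100 months is within the cap, no reduction.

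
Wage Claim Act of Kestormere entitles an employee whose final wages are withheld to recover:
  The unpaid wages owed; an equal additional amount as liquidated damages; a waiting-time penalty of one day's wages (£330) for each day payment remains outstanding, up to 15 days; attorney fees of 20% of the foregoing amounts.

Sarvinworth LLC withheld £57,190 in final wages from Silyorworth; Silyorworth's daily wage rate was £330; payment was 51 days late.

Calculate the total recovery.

Liquidated damages (equal amount): £57,190
Penalty days: min(51, 15) = 15
Waiting-time penalty: 15 × £330 = £4,950
Subtotal: £57,190 + £57,190 + £4,950 = £119,330
Attorney fees: 20% of £119,330 = £23,866
Total award: £119,330 + £23,866 = £143,196

£143,196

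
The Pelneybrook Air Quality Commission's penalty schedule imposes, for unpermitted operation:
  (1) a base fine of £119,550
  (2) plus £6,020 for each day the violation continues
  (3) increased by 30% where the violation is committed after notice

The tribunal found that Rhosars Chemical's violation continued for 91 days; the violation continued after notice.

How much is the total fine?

£867,581

Per-day component: 91 × £6,020 = £547,820
Base plus per-day: £119,550 + £547,820 = £667,370
Enhancement: 30% of £667,370 = £200,211
Enhanced fine: £667,370 + £200,211 = £867,581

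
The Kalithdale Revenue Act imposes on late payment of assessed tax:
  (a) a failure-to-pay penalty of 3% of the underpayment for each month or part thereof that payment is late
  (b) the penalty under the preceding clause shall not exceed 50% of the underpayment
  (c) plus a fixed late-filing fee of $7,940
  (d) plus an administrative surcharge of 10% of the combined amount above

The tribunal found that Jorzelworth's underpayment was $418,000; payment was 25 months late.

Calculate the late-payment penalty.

Accrued rate: 3% × 25 = 75%, capped at 50% → 50%
Failure-to-pay penalty: 50% of $418,000 = $209,000
Penalty before surcharge: $209,000 + $7,940 = $216,940
Administrative surcharge: 10% of $216,940 = $21,694
Total penalty: $216,940 + $21,694 = $238,634

$238,634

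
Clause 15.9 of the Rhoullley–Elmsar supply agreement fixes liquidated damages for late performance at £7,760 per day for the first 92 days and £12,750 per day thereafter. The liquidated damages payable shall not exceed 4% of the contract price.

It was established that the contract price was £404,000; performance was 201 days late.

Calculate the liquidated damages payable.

First 92 days: 92 × £7,760 = £713,920
Remaining days: (201 − 92) × £12,750 = £1,389,750
Accrued per-day damages: £713,920 + £1,389,750 = £2,103,670
Cap: 4% of £404,000 = £16,160
Cap at £16,160: £2,103,670 exceeds the cap → £16,160

£16,160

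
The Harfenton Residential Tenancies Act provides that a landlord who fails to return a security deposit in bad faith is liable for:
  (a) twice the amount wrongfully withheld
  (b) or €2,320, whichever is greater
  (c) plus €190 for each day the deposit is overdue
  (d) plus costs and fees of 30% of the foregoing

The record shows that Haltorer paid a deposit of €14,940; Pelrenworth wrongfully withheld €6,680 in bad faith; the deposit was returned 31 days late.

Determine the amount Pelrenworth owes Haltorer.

Doubled: 2 × €6,680 = €13,360
Minimum €2,320: €13,360 meets the minimum, no increase.
Late-return penalty: 31 × €190 = €5,890
Damages plus late penalty: €13,360 + €5,890 = €19,250
Costs and fees: 30% of €19,250 = €5,775
Total recovery: €19,250 + €5,775 = €25,025

€25,025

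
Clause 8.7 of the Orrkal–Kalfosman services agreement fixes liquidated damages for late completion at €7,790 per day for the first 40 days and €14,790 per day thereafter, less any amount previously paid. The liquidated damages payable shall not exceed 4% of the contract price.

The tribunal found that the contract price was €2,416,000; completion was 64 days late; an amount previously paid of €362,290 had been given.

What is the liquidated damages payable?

Liquidated damages: €96,640

First 40 days: 40 × €7,790 = €311,600
Remaining days: (64 − 40) × €14,790 = €354,960
Accrued per-day damages: €311,600 + €354,960 = €666,560
Less amount previously paid: €666,560 − €362,290 = €304,270
Cap: 4% of €2,416,000 = €96,640
Cap at €96,640: €304,270 exceeds the cap → €96,640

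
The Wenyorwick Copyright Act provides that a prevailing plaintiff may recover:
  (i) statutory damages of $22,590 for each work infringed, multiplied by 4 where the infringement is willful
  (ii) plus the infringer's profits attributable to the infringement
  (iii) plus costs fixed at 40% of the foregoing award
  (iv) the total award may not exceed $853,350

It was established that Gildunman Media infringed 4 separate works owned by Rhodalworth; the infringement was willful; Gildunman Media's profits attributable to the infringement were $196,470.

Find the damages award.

$781,074

Statutory damages: 4 × $22,590 = $90,360
Multiplied by 4: 4 × $90,360 = $361,440
Combined award: $361,440 + $196,470 = $557,910
Costs: 40% of $557,910 = $223,164
Award plus costs: $557,910 + $223,164 = $781,074
Cap at $853,350: $781,074 is within the cap, no reduction.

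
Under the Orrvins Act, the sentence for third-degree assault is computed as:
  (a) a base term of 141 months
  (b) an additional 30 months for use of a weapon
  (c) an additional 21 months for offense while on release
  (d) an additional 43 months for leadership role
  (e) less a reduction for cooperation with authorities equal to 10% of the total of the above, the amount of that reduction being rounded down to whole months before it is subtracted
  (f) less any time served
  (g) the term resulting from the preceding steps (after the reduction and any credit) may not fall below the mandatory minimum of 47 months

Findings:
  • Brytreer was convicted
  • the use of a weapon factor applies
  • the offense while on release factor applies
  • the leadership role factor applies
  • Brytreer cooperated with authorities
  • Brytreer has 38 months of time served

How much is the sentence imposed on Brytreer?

Use of a weapon enhancement: +30 months
Offense while on release enhancement: +21 months
Leadership role enhancement: +43 months
Adjusted term: 141 months + 30 months + 21 months + 43 months = 235 months
Cooperation with authorities reduction: 10% of 235 months = 23 months (rounded down)
After reduction: 235 − 23 = 212 months
Less time served: 212 months − 38 months = 174 months
Minimum 47 months: 174 months meets the minimum, no increase.

174 months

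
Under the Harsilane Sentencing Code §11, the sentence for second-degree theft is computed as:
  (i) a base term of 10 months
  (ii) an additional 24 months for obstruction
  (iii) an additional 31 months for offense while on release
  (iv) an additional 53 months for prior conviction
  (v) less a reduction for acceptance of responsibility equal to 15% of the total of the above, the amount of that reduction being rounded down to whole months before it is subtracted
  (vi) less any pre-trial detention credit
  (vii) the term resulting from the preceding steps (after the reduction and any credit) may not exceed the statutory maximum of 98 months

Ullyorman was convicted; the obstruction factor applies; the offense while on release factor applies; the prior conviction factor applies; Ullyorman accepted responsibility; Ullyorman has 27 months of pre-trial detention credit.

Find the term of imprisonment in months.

74 months

Obstruction enhancement: +24 months
Offense while on release enhancement: +31 months
Prior conviction enhancement: +53 months
Adjusted term: 10 months + 24 months + 31 months + 53 months = 118 months
Acceptance of responsibility reduction: 15% of 118 months = 17 months (rounded down)
After reduction: 118 − 17 = 101 months
Less pre-trial detention credit: 101 months − 27 months = 74 months
Cap at 98 months: 74 months is within the cap, no reduction.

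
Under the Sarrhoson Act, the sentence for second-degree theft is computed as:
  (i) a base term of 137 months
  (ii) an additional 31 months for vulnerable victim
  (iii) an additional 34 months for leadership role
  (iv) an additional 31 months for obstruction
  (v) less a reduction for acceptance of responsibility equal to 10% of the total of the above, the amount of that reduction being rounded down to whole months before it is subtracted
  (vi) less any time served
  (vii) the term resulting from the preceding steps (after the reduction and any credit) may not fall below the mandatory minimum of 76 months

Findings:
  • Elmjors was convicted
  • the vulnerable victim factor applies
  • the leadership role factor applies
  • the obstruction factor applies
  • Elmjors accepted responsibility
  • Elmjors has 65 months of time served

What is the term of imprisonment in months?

145 months

Vulnerable victim enhancement: +31 months
Leadership role enhancement: +34 months
Obstruction enhancement: +31 months
Adjusted term: 137 months + 31 months + 34 months + 31 months = 233 months
Acceptance of responsibility reduction: 10% of 233 months = 23 months (rounded down)
After reduction: 233 − 23 = 210 months
Less time served: 210 months − 65 months = 145 months
Minimum 76 months: 145 months meets the minimum, no increase.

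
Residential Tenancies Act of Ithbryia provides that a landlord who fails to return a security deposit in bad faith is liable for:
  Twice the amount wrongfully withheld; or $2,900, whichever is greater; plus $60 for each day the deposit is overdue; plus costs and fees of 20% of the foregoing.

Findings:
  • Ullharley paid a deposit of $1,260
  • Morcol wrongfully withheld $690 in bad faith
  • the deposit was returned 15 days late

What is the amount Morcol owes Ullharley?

Doubled: 2 × $690 = $1,380
Minimum $2,900: $1,380 is below the minimum → $2,900
Late-return penalty: 15 × $60 = $900
Damages plus late penalty: $2,900 + $900 = $3,800
Costs and fees: 20% of $3,800 = $760
Total recovery: $3,800 + $760 = $4,560

$4,560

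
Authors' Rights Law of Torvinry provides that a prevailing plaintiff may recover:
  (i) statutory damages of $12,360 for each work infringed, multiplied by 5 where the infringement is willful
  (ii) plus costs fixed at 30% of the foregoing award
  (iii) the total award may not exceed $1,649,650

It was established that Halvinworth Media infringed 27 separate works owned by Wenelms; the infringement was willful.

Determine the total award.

$1,649,650

Statutory damages: 27 × $12,360 = $333,720
Multiplied by 5: 5 × $333,720 = $1,668,600
Costs: 30% of $1,668,600 = $500,580
Award plus costs: $1,668,600 + $500,580 = $2,169,180
Cap at $1,649,650: $2,169,180 exceeds the cap → $1,649,650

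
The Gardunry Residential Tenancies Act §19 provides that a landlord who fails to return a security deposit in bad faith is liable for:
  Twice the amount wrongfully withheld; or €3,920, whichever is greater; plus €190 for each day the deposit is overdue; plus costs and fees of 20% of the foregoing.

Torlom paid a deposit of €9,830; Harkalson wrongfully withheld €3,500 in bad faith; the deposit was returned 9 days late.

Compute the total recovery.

Doubled: 2 × €3,500 = €7,000
Minimum €3,920: €7,000 meets the minimum, no increase.
Late-return penalty: 9 × €190 = €1,710
Damages plus late penalty: €7,000 + €1,710 = €8,710
Costs and fees: 20% of €8,710 = €1,742
Total recovery: €8,710 + €1,742 = €10,452

Recovery: €10,452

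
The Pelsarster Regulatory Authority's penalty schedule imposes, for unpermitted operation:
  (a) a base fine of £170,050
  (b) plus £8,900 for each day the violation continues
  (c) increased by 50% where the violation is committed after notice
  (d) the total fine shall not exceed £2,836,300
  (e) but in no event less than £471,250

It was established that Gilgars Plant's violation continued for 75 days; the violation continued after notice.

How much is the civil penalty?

Per-day component: 75 × £8,900 = £667,500
Base plus per-day: £170,050 + £667,500 = £837,550
Enhancement: 50% of £837,550 = £418,775
Enhanced fine: £837,550 + £418,775 = £1,256,325
Cap at £2,836,300: £1,256,325 is within the cap, no reduction.
Minimum £471,250: £1,256,325 meets the minimum, no increase.

£1,256,325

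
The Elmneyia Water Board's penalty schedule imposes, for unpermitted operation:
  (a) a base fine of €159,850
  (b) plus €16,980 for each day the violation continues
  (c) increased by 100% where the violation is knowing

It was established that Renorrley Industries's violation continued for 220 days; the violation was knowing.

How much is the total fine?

Per-day component: 220 × €16,980 = €3,735,600
Base plus per-day: €159,850 + €3,735,600 = €3,895,450
Enhancement: 100% of €3,895,450 = €3,895,450
Enhanced fine: €3,895,450 + €3,895,450 = €7,790,900

€7,790,900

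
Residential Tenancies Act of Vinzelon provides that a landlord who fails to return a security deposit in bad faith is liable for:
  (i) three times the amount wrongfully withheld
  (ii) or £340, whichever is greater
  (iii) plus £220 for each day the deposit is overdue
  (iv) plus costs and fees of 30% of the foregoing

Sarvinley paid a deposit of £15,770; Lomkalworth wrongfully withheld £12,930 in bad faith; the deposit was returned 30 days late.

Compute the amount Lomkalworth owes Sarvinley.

£59,007

Trebled: 3 × £12,930 = £38,790
Minimum £340: £38,790 meets the minimum, no increase.
Late-return penalty: 30 × £220 = £6,600
Damages plus late penalty: £38,790 + £6,600 = £45,390
Costs and fees: 30% of £45,390 = £13,617
Total recovery: £45,390 + £13,617 = £59,007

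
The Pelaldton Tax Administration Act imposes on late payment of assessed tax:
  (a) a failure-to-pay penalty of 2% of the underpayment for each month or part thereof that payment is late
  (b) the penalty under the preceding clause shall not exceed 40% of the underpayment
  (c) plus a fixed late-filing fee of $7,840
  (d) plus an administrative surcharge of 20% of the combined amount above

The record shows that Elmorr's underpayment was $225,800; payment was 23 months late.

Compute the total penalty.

$117,792

Accrued rate: 2% × 23 = 46%, capped at 40% → 40%
Failure-to-pay penalty: 40% of $225,800 = $90,320
Penalty before surcharge: $90,320 + $7,840 = $98,160
Administrative surcharge: 20% of $98,160 = $19,632
Total penalty: $98,160 + $19,632 = $117,792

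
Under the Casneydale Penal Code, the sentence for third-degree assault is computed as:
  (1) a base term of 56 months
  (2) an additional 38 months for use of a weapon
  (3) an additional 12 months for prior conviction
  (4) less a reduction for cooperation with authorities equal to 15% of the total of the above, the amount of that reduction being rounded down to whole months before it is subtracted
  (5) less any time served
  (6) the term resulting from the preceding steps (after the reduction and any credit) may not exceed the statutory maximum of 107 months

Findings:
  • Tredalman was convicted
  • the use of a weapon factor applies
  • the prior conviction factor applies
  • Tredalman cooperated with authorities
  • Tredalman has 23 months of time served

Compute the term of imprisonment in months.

68 months

Use of a weapon enhancement: +38 months
Prior conviction enhancement: +12 months
Adjusted term: 56 months + 38 months + 12 months = 106 months
Cooperation with authorities reduction: 15% of 106 months = 15 months (rounded down)
After reduction: 106 − 15 = 91 months
Less time served: 91 months − 23 months = 68 months
Cap at 107 months: 68 months is within the cap, no reduction.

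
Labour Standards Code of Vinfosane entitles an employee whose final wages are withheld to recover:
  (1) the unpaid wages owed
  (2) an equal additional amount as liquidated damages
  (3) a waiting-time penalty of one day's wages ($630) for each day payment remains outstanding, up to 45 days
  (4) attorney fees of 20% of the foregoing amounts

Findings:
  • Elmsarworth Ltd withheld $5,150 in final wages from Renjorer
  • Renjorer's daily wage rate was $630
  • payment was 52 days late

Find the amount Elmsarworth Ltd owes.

Liquidated damages (equal amount): $5,150
Penalty days: min(52, 45) = 45
Waiting-time penalty: 45 × $630 = $28,350
Subtotal: $5,150 + $5,150 + $28,350 = $38,650
Attorney fees: 20% of $38,650 = $7,730
Total award: $38,650 + $7,730 = $46,380

$46,380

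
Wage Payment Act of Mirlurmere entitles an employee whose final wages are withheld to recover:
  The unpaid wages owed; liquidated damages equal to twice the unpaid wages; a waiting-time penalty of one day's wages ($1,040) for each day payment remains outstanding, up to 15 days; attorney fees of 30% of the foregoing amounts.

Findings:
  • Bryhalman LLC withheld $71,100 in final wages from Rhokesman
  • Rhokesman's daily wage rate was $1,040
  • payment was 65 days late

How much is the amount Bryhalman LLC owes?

$297,570

Doubled: 2 × $71,100 = $142,200
Penalty days: min(65, 15) = 15
Waiting-time penalty: 15 × $1,040 = $15,600
Subtotal: $71,100 + $142,200 + $15,600 = $228,900
Attorney fees: 30% of $228,900 = $68,670
Total award: $228,900 + $68,670 = $297,570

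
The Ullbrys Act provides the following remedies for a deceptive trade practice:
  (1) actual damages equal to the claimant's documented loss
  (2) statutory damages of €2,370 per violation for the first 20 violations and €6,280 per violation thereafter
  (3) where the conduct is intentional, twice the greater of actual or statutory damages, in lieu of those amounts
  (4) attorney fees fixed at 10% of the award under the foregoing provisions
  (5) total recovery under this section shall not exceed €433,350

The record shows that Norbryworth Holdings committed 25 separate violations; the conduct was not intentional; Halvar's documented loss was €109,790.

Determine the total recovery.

First 20 violations: 20 × €2,370 = €47,400
Remaining violations: (25 − 20) × €6,280 = €31,400
Statutory damages: €47,400 + €31,400 = €78,800
Conduct not intentional: the in-lieu enhancement does not apply.
Actual plus statutory damages: €109,790 + €78,800 = €188,590
Attorney fees: 10% of €188,590 = €18,859
Total before cap: €188,590 + €18,859 = €207,449
Cap at €433,350: €207,449 is within the cap, no reduction.

€207,449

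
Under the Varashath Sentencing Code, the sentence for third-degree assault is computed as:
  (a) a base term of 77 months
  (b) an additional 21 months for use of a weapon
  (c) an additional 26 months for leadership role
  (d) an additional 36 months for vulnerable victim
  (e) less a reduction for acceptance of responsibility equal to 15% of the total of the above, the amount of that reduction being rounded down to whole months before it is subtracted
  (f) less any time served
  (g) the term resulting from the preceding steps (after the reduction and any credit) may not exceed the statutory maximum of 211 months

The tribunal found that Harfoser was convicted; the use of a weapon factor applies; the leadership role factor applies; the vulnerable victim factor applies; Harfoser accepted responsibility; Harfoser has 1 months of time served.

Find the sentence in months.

Use of a weapon enhancement: +21 months
Leadership role enhancement: +26 months
Vulnerable victim enhancement: +36 months
Adjusted term: 77 months + 21 months + 26 months + 36 months = 160 months
Acceptance of responsibility reduction: 15% of 160 months = 24 months (rounded down)
After reduction: 160 − 24 = 136 months
Less time served: 136 months − 1 months = 135 months
Cap at 211 months: 135 months is within the cap, no reduction.

135 months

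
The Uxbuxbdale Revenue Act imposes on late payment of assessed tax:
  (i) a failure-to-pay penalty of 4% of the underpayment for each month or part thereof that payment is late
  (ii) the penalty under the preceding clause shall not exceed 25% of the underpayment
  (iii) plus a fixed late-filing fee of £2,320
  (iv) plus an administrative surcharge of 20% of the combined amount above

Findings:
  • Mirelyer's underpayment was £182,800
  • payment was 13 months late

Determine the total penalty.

Penalty: £57,624

Accrued rate: 4% × 13 = 52%, capped at 25% → 25%
Failure-to-pay penalty: 25% of £182,800 = £45,700
Penalty before surcharge: £45,700 + £2,320 = £48,020
Administrative surcharge: 20% of £48,020 = £9,604
Total penalty: £48,020 + £9,604 = £57,624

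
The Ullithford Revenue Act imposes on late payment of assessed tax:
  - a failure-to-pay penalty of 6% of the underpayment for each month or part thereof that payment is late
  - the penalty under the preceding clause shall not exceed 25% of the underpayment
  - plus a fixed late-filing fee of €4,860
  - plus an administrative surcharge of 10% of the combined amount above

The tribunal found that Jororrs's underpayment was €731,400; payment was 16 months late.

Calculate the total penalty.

€206,481

Accrued rate: 6% × 16 = 96%, capped at 25% → 25%
Failure-to-pay penalty: 25% of €731,400 = €182,850
Penalty before surcharge: €182,850 + €4,860 = €187,710
Administrative surcharge: 10% of €187,710 = €18,771
Total penalty: €187,710 + €18,771 = €206,481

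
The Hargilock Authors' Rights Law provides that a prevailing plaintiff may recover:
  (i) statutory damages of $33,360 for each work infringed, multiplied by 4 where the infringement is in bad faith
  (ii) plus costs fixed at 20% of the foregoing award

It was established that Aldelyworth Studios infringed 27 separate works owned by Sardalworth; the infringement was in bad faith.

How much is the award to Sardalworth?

Statutory damages: 27 × $33,360 = $900,720
Multiplied by 4: 4 × $900,720 = $3,602,880
Costs: 20% of $3,602,880 = $720,576
Award plus costs: $3,602,880 + $720,576 = $4,323,456

$4,323,456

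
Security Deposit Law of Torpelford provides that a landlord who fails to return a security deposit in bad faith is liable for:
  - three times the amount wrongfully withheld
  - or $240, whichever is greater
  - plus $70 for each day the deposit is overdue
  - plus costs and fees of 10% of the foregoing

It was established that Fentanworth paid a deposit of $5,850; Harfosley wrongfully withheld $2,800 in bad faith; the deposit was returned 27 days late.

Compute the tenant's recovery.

$11,319

Trebled: 3 × $2,800 = $8,400
Minimum $240: $8,400 meets the minimum, no increase.
Late-return penalty: 27 × $70 = $1,890
Damages plus late penalty: $8,400 + $1,890 = $10,290
Costs and fees: 10% of $10,290 = $1,029
Total recovery: $10,290 + $1,029 = $11,319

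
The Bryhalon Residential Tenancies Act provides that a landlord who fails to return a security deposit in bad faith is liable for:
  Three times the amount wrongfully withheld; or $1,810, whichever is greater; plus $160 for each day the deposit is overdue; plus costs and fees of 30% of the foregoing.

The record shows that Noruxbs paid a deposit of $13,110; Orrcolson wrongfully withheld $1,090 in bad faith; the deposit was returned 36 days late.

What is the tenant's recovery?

Trebled: 3 × $1,090 = $3,270
Minimum $1,810: $3,270 meets the minimum, no increase.
Late-return penalty: 36 × $160 = $5,760
Damages plus late penalty: $3,270 + $5,760 = $9,030
Costs and fees: 30% of $9,030 = $2,709
Total recovery: $9,030 + $2,709 = $11,739

Recovery: $11,739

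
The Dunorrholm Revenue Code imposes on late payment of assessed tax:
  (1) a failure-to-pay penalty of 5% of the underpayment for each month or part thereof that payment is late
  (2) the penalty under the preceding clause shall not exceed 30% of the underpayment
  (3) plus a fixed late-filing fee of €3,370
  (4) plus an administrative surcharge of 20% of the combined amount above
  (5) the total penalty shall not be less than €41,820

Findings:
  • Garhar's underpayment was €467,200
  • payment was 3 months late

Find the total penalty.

€88,140

Accrued rate: 5% × 3 = 15%, capped at 30% → 15%
Failure-to-pay penalty: 15% of €467,200 = €70,080
Penalty before surcharge: €70,080 + €3,370 = €73,450
Administrative surcharge: 20% of €73,450 = €14,690
Total penalty: €73,450 + €14,690 = €88,140
Minimum €41,820: €88,140 meets the minimum, no increase.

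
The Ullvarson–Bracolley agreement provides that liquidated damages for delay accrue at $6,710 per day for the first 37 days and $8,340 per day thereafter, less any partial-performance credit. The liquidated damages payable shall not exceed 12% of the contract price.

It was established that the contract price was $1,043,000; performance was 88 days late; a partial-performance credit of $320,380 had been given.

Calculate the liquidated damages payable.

First 37 days: 37 × $6,710 = $248,270
Remaining days: (88 − 37) × $8,340 = $425,340
Accrued per-day damages: $248,270 + $425,340 = $673,610
Less partial-performance credit: $673,610 − $320,380 = $353,230
Cap: 12% of $1,043,000 = $125,160
Cap at $125,160: $353,230 exceeds the cap → $125,160

$125,160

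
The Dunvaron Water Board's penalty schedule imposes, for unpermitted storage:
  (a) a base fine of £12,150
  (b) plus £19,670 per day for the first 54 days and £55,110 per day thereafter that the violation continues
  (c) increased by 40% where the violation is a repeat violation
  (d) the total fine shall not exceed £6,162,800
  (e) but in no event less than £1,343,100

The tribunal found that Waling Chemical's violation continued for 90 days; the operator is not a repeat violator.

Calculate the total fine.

First 54 days: 54 × £19,670 = £1,062,180
Remaining days: (90 − 54) × £55,110 = £1,983,960
Per-day component: £1,062,180 + £1,983,960 = £3,046,140
Base plus per-day: £12,150 + £3,046,140 = £3,058,290
The operator is not a repeat violator: no 40% increase.
Cap at £6,162,800: £3,058,290 is within the cap, no reduction.
Minimum £1,343,100: £3,058,290 meets the minimum, no increase.

Civil penalty: £3,058,290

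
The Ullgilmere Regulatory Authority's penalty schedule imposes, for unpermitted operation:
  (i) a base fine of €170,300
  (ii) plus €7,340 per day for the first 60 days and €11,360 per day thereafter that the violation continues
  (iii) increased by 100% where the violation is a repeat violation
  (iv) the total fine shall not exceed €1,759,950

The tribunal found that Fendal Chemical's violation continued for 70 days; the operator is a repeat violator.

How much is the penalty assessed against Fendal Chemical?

First 60 days: 60 × €7,340 = €440,400
Remaining days: (70 − 60) × €11,360 = €113,600
Per-day component: €440,400 + €113,600 = €554,000
Base plus per-day: €170,300 + €554,000 = €724,300
Enhancement: 100% of €724,300 = €724,300
Enhanced fine: €724,300 + €724,300 = €1,448,600
Cap at €1,759,950: €1,448,600 is within the cap, no reduction.

€1,448,600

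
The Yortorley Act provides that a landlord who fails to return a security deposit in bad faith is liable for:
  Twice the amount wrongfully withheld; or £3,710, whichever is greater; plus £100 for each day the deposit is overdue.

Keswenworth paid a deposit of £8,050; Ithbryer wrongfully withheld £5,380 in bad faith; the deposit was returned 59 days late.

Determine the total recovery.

Doubled: 2 × £5,380 = £10,760
Minimum £3,710: £10,760 meets the minimum, no increase.
Late-return penalty: 59 × £100 = £5,900
Damages plus late penalty: £10,760 + £5,900 = £16,660

£16,660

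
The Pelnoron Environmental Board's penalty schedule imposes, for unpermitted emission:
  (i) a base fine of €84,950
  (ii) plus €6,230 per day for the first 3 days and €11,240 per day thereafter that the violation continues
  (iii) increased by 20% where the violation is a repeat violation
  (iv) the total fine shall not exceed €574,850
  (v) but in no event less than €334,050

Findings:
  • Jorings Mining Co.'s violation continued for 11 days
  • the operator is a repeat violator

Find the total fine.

First 3 days: 3 × €6,230 = €18,690
Remaining days: (11 − 3) × €11,240 = €89,920
Per-day component: €18,690 + €89,920 = €108,610
Base plus per-day: €84,950 + €108,610 = €193,560
Enhancement: 20% of €193,560 = €38,712
Enhanced fine: €193,560 + €38,712 = €232,272
Cap at €574,850: €232,272 is within the cap, no reduction.
Minimum €334,050: €232,272 is below the minimum → €334,050

€334,050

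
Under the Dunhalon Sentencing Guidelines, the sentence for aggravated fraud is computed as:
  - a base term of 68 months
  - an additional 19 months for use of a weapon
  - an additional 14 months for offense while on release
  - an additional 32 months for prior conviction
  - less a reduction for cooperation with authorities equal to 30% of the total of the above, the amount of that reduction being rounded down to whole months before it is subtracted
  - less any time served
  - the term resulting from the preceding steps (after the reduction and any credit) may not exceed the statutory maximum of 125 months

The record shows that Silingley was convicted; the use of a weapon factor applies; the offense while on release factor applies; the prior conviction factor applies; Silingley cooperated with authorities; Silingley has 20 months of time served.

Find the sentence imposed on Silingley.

74 months

Use of a weapon enhancement: +19 months
Offense while on release enhancement: +14 months
Prior conviction enhancement: +32 months
Adjusted term: 68 months + 19 months + 14 months + 32 months = 133 months
Cooperation with authorities reduction: 30% of 133 months = 39 months (rounded down)
After reduction: 133 − 39 = 94 months
Less time served: 94 months − 20 months = 74 months
Cap at 125 months: 74 months is within the cap, no reduction.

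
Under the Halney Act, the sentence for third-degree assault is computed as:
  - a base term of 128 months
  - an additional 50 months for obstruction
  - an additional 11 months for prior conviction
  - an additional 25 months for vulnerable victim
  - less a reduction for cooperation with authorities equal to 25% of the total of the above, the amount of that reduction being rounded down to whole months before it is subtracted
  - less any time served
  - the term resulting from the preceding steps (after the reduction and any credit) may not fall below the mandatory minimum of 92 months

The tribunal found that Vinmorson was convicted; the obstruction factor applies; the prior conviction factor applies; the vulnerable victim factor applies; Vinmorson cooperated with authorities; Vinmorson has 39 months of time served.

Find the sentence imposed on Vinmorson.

Obstruction enhancement: +50 months
Prior conviction enhancement: +11 months
Vulnerable victim enhancement: +25 months
Adjusted term: 128 months + 50 months + 11 months + 25 months = 214 months
Cooperation with authorities reduction: 25% of 214 months = 53 months (rounded down)
After reduction: 214 − 53 = 161 months
Less time served: 161 months − 39 months = 122 months
Minimum 92 months: 122 months meets the minimum, no increase.

122 months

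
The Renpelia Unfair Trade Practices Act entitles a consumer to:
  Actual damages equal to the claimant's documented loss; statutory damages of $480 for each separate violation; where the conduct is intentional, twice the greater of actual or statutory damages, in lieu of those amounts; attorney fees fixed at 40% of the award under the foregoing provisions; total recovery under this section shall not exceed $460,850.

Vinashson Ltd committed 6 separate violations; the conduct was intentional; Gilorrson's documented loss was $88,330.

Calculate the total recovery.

Statutory damages: 6 × $480 = $2,880
Greater of actual damages ($88,330) or statutory damages ($2,880): $88,330
Doubled: 2 × $88,330 = $176,660
Attorney fees: 40% of $176,660 = $70,664
Total before cap: $176,660 + $70,664 = $247,324
Cap at $460,850: $247,324 is within the cap, no reduction.

$247,324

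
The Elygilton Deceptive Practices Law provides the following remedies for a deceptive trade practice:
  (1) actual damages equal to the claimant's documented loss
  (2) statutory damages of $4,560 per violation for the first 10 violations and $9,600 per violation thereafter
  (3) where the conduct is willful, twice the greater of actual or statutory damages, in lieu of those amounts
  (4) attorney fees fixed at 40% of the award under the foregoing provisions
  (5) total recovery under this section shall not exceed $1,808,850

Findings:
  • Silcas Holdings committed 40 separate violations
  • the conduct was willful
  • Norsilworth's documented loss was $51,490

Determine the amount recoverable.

First 10 violations: 10 × $4,560 = $45,600
Remaining violations: (40 − 10) × $9,600 = $288,000
Statutory damages: $45,600 + $288,000 = $333,600
Greater of actual damages ($51,490) or statutory damages ($333,600): $333,600
Doubled: 2 × $333,600 = $667,200
Attorney fees: 40% of $667,200 = $266,880
Total before cap: $667,200 + $266,880 = $934,080
Cap at $1,808,850: $934,080 is within the cap, no reduction.

$934,080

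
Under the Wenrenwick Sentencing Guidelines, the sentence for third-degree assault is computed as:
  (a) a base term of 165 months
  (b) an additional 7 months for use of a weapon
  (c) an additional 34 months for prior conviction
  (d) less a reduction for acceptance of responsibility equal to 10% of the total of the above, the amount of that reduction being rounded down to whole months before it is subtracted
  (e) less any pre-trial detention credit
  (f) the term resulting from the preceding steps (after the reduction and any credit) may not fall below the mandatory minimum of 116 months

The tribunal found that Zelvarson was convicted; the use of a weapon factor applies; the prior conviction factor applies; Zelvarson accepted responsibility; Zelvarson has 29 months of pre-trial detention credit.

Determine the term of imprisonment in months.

Use of a weapon enhancement: +7 months
Prior conviction enhancement: +34 months
Adjusted term: 165 months + 7 months + 34 months = 206 months
Acceptance of responsibility reduction: 10% of 206 months = 20 months (rounded down)
After reduction: 206 − 20 = 186 months
Less pre-trial detention credit: 186 months − 29 months = 157 months
Minimum 116 months: 157 months meets the minimum, no increase.

157 months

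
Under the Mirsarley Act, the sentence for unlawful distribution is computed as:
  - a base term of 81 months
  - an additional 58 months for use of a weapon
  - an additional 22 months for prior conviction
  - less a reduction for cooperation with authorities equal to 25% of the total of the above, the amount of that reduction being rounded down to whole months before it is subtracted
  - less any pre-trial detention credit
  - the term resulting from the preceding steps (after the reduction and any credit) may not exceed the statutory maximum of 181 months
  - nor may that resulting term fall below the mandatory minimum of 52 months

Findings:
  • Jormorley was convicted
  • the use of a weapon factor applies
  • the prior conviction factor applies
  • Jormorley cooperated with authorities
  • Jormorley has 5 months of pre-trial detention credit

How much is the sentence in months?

Use of a weapon enhancement: +58 months
Prior conviction enhancement: +22 months
Adjusted term: 81 months + 58 months + 22 months = 161 months
Cooperation with authorities reduction: 25% of 161 months = 40 months (rounded down)
After reduction: 161 − 40 = 121 months
Less pre-trial detention credit: 121 months − 5 months = 116 months
Cap at 181 months: 116 months is within the cap, no reduction.
Minimum 52 months: 116 months meets the minimum, no increase.

116 months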